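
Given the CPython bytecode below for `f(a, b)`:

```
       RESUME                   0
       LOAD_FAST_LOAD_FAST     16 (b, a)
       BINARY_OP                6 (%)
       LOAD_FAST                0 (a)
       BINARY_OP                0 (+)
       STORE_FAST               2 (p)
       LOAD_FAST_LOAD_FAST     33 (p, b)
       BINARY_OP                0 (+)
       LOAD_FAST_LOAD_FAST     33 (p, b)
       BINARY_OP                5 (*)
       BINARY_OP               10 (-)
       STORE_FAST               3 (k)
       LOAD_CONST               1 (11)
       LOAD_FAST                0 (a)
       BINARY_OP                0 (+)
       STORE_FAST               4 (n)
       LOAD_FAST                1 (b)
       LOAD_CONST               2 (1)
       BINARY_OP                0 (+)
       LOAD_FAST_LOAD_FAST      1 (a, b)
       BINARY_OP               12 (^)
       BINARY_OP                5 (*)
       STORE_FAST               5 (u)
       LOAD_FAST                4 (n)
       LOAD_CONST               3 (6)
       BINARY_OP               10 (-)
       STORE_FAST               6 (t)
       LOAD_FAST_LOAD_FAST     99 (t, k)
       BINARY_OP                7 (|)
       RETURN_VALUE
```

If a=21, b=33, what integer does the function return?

LOAD_FAST_LOAD_FAST b,a → push 33,21. Stack: [33, 21]
BINARY_OP % → 33 % 21 = 12. Stack: [12]
LOAD_FAST a → push 21. Stack: [12, 21]
BINARY_OP + → 12 + 21 = 33. Stack: [33]
STORE_FAST p → p=33. Stack: []
LOAD_FAST_LOAD_FAST p,b → push 33,33. Stack: [33, 33]
BINARY_OP + → 33 + 33 = 66. Stack: [66]
LOAD_FAST_LOAD_FAST p,b → push 33,33. Stack: [66, 33, 33]
BINARY_OP * → 33 * 33 = 1089. Stack: [66, 1089]
BINARY_OP - → 66 - 1089 = -1023. Stack: [-1023]
STORE_FAST k → k=-1023. Stack: []
LOAD_CONST → push 11. Stack: [11]
LOAD_FAST a → push 21. Stack: [11, 21]
BINARY_OP + → 11 + 21 = 32. Stack: [32]
STORE_FAST n → n=32. Stack: []
LOAD_FAST b → push 33. Stack: [33]
LOAD_CONST → push 1. Stack: [33, 1]
BINARY_OP + → 33 + 1 = 34. Stack: [34]
LOAD_FAST_LOAD_FAST a,b → push 21,33. Stack: [34, 21, 33]
BINARY_OP ^ → 21 ^ 33 = 52. Stack: [34, 52]
BINARY_OP * → 34 * 52 = 1768. Stack: [1768]
STORE_FAST u → u=1768. Stack: []
LOAD_FAST n → push 32. Stack: [32]
LOAD_CONST → push 6. Stack: [32, 6]
BINARY_OP - → 32 - 6 = 26. Stack: [26]
STORE_FAST t → t=26. Stack: []
LOAD_FAST_LOAD_FAST t,k → push 26,-1023. Stack: [26, -1023]
BINARY_OP | → 26 | -1023 = -997. Stack: [-997]
RETURN_VALUE → return -997.

-997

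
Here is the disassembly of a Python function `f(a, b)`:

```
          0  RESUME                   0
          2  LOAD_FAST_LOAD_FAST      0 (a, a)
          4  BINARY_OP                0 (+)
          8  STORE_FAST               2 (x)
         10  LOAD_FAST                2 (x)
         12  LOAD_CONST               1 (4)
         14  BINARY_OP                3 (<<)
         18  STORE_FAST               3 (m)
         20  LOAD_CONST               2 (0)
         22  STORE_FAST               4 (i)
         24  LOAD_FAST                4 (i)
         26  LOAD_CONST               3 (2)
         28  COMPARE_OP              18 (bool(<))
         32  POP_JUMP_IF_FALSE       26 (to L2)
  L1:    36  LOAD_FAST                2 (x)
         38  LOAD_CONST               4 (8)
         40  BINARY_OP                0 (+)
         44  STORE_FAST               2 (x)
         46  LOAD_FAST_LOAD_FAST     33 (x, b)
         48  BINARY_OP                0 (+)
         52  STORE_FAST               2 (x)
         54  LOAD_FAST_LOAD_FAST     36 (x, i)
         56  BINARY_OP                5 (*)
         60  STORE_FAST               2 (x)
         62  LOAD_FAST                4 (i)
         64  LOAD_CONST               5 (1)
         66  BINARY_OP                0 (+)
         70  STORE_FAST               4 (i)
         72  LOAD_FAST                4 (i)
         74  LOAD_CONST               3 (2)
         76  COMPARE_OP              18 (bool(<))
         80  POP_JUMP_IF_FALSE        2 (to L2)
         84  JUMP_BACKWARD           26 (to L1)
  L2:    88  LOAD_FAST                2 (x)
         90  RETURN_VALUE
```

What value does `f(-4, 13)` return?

21

LOAD_FAST_LOAD_FAST a,a → push -4,-4. Stack: [-4, -4]
BINARY_OP + → -4 + -4 = -8. Stack: [-8]
STORE_FAST x → x=-8. Stack: []
LOAD_FAST x → push -8. Stack: [-8]
LOAD_CONST → push 4. Stack: [-8, 4]
BINARY_OP << → -8 << 4 = -128. Stack: [-128]
STORE_FAST m → m=-128. Stack: []
LOAD_CONST → push 0. Stack: [0]
STORE_FAST i → i=0. Stack: []
LOAD_FAST i → push 0. Stack: [0]
LOAD_CONST → push 2. Stack: [0, 2]
COMPARE_OP bool(<) → 0 vs 2 = True. Stack: [True]
POP_JUMP_IF_FALSE → pop True; no jump. Stack: []
LOAD_FAST x → push -8. Stack: [-8]
LOAD_CONST → push 8. Stack: [-8, 8]
BINARY_OP + → -8 + 8 = 0. Stack: [0]
STORE_FAST x → x=0. Stack: []
LOAD_FAST_LOAD_FAST x,b → push 0,13. Stack: [0, 13]
BINARY_OP + → 0 + 13 = 13. Stack: [13]
STORE_FAST x → x=13. Stack: []
LOAD_FAST_LOAD_FAST x,i → push 13,0. Stack: [13, 0]
BINARY_OP * → 13 * 0 = 0. Stack: [0]
STORE_FAST x → x=0. Stack: []
LOAD_FAST i → push 0. Stack: [0]
LOAD_CONST → push 1. Stack: [0, 1]
BINARY_OP + → 0 + 1 = 1. Stack: [1]
STORE_FAST i → i=1. Stack: []
LOAD_FAST i → push 1. Stack: [1]
LOAD_CONST → push 2. Stack: [1, 2]
COMPARE_OP bool(<) → 1 vs 2 = True. Stack: [True]
POP_JUMP_IF_FALSE → pop True; no jump. Stack: []
LOAD_FAST x → push 0. Stack: [0]
LOAD_CONST → push 8. Stack: [0, 8]
BINARY_OP + → 0 + 8 = 8. Stack: [8]
STORE_FAST x → x=8. Stack: []
LOAD_FAST_LOAD_FAST x,b → push 8,13. Stack: [8, 13]
BINARY_OP + → 8 + 13 = 21. Stack: [21]
STORE_FAST x → x=21. Stack: []
LOAD_FAST_LOAD_FAST x,i → push 21,1. Stack: [21, 1]
BINARY_OP * → 21 * 1 = 21. Stack: [21]
STORE_FAST x → x=21. Stack: []
LOAD_FAST i → push 1. Stack: [1]
LOAD_CONST → push 1. Stack: [1, 1]
BINARY_OP + → 1 + 1 = 2. Stack: [2]
STORE_FAST i → i=2. Stack: []
LOAD_FAST i → push 2. Stack: [2]
LOAD_CONST → push 2. Stack: [2, 2]
COMPARE_OP bool(<) → 2 vs 2 = False. Stack: [False]
POP_JUMP_IF_FALSE → pop False; jump. Stack: []
LOAD_FAST x → push 21. Stack: [21]
RETURN_VALUE → return 21.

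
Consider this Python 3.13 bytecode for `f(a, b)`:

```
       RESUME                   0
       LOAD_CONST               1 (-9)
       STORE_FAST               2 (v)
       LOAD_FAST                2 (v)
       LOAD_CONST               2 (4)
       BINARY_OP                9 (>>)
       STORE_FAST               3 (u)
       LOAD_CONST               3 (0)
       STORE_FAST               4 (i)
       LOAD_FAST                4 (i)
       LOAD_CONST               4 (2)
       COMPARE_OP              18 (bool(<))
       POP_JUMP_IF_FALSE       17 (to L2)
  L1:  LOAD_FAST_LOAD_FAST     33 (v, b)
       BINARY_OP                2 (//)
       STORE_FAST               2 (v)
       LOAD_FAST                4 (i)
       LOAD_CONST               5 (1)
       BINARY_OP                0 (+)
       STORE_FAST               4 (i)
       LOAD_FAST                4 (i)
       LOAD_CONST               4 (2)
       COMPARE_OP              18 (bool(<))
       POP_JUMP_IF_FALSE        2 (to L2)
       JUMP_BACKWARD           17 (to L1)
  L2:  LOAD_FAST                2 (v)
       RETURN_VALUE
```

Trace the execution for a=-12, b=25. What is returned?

-1

LOAD_CONST → push -9. Stack: [-9]
STORE_FAST v → v=-9. Stack: []
LOAD_FAST v → push -9. Stack: [-9]
LOAD_CONST → push 4. Stack: [-9, 4]
BINARY_OP >> → -9 >> 4 = -1. Stack: [-1]
STORE_FAST u → u=-1. Stack: []
LOAD_CONST → push 0. Stack: [0]
STORE_FAST i → i=0. Stack: []
LOAD_FAST i → push 0. Stack: [0]
LOAD_CONST → push 2. Stack: [0, 2]
COMPARE_OP bool(<) → 0 vs 2 = True. Stack: [True]
POP_JUMP_IF_FALSE → pop True; no jump. Stack: []
LOAD_FAST_LOAD_FAST v,b → push -9,25. Stack: [-9, 25]
BINARY_OP // → -9 // 25 = -1. Stack: [-1]
STORE_FAST v → v=-1. Stack: []
LOAD_FAST i → push 0. Stack: [0]
LOAD_CONST → push 1. Stack: [0, 1]
BINARY_OP + → 0 + 1 = 1. Stack: [1]
STORE_FAST i → i=1. Stack: []
LOAD_FAST i → push 1. Stack: [1]
LOAD_CONST → push 2. Stack: [1, 2]
COMPARE_OP bool(<) → 1 vs 2 = True. Stack: [True]
POP_JUMP_IF_FALSE → pop True; no jump. Stack: []
LOAD_FAST_LOAD_FAST v,b → push -1,25. Stack: [-1, 25]
BINARY_OP // → -1 // 25 = -1. Stack: [-1]
STORE_FAST v → v=-1. Stack: []
LOAD_FAST i → push 1. Stack: [1]
LOAD_CONST → push 1. Stack: [1, 1]
BINARY_OP + → 1 + 1 = 2. Stack: [2]
STORE_FAST i → i=2. Stack: []
LOAD_FAST i → push 2. Stack: [2]
LOAD_CONST → push 2. Stack: [2, 2]
COMPARE_OP bool(<) → 2 vs 2 = False. Stack: [False]
POP_JUMP_IF_FALSE → pop False; jump. Stack: []
LOAD_FAST v → push -1. Stack: [-1]
RETURN_VALUE → return -1.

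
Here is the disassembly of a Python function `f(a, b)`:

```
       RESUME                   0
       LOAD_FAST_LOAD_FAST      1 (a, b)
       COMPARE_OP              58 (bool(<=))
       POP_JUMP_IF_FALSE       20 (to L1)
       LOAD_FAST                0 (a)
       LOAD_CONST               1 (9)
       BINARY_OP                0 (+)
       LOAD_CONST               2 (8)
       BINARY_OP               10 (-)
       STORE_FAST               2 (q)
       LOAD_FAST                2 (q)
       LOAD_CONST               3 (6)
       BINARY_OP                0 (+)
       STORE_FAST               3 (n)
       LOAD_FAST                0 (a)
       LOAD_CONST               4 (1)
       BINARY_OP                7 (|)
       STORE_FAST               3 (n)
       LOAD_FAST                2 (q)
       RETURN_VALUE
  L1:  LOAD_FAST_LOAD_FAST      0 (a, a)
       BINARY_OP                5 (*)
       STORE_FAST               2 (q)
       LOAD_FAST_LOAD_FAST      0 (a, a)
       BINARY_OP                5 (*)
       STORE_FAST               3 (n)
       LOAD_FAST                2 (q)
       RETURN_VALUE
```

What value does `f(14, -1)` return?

196

LOAD_FAST_LOAD_FAST a,b → push 14,-1. Stack: [14, -1]
COMPARE_OP bool(<=) → 14 vs -1 = False. Stack: [False]
POP_JUMP_IF_FALSE → pop False; jump. Stack: []
LOAD_FAST_LOAD_FAST a,a → push 14,14. Stack: [14, 14]
BINARY_OP * → 14 * 14 = 196. Stack: [196]
STORE_FAST q → q=196. Stack: []
LOAD_FAST_LOAD_FAST a,a → push 14,14. Stack: [14, 14]
BINARY_OP * → 14 * 14 = 196. Stack: [196]
STORE_FAST n → n=196. Stack: []
LOAD_FAST q → push 196. Stack: [196]
RETURN_VALUE → return 196.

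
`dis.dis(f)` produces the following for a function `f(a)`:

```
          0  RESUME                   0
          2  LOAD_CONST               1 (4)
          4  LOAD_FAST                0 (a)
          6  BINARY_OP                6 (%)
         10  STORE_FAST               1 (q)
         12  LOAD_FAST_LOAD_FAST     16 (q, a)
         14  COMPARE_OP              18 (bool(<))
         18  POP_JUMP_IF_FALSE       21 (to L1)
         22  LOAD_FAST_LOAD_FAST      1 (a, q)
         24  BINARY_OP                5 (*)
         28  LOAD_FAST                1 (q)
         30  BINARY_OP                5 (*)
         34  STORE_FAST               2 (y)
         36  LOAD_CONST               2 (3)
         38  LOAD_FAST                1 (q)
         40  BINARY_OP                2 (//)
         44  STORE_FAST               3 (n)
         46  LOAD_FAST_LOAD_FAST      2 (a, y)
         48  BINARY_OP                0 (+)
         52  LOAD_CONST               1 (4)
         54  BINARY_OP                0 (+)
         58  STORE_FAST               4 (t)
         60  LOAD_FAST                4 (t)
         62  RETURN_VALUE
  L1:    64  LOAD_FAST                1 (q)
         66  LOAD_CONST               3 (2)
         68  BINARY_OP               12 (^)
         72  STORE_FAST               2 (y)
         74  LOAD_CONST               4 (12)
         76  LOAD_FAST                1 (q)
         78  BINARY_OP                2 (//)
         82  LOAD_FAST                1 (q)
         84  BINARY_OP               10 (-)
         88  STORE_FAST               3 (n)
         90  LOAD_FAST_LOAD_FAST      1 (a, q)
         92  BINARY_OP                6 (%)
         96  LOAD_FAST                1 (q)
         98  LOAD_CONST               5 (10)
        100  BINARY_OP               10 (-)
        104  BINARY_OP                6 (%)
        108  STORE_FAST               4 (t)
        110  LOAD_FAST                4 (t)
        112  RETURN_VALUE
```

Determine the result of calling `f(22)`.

378

LOAD_CONST → push 4. Stack: [4]
LOAD_FAST a → push 22. Stack: [4, 22]
BINARY_OP % → 4 % 22 = 4. Stack: [4]
STORE_FAST q → q=4. Stack: []
LOAD_FAST_LOAD_FAST q,a → push 4,22. Stack: [4, 22]
COMPARE_OP bool(<) → 4 vs 22 = True. Stack: [True]
POP_JUMP_IF_FALSE → pop True; no jump. Stack: []
LOAD_FAST_LOAD_FAST a,q → push 22,4. Stack: [22, 4]
BINARY_OP * → 22 * 4 = 88. Stack: [88]
LOAD_FAST q → push 4. Stack: [88, 4]
BINARY_OP * → 88 * 4 = 352. Stack: [352]
STORE_FAST y → y=352. Stack: []
LOAD_CONST → push 3. Stack: [3]
LOAD_FAST q → push 4. Stack: [3, 4]
BINARY_OP // → 3 // 4 = 0. Stack: [0]
STORE_FAST n → n=0. Stack: []
LOAD_FAST_LOAD_FAST a,y → push 22,352. Stack: [22, 352]
BINARY_OP + → 22 + 352 = 374. Stack: [374]
LOAD_CONST → push 4. Stack: [374, 4]
BINARY_OP + → 374 + 4 = 378. Stack: [378]
STORE_FAST t → t=378. Stack: []
LOAD_FAST t → push 378. Stack: [378]
RETURN_VALUE → return 378.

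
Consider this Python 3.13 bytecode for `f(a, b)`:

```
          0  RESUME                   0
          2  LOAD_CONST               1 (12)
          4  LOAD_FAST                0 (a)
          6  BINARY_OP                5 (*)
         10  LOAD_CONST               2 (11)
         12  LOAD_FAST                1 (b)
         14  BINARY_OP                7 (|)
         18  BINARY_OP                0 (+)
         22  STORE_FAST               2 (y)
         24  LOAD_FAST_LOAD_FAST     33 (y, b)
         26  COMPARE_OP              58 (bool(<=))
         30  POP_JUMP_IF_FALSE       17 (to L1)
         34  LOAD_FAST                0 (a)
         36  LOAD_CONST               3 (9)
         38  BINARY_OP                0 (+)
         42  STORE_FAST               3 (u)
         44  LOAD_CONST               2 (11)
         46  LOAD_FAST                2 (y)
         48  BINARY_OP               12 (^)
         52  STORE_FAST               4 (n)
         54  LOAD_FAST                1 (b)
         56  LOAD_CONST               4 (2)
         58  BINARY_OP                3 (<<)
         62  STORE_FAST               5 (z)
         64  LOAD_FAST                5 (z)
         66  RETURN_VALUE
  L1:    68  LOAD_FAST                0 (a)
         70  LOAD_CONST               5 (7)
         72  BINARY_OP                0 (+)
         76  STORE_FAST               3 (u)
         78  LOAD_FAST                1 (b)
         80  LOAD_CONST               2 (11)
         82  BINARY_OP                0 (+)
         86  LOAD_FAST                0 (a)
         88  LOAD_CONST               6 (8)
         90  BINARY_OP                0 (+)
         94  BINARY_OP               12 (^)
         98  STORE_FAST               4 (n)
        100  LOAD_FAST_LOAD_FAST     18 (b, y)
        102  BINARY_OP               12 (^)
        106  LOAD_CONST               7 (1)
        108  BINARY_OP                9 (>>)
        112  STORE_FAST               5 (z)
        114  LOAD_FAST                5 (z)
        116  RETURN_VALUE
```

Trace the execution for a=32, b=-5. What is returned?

-192

LOAD_CONST → push 12. Stack: [12]
LOAD_FAST a → push 32. Stack: [12, 32]
BINARY_OP * → 12 * 32 = 384. Stack: [384]
LOAD_CONST → push 11. Stack: [384, 11]
LOAD_FAST b → push -5. Stack: [384, 11, -5]
BINARY_OP | → 11 | -5 = -5. Stack: [384, -5]
BINARY_OP + → 384 + -5 = 379. Stack: [379]
STORE_FAST y → y=379. Stack: []
LOAD_FAST_LOAD_FAST y,b → push 379,-5. Stack: [379, -5]
COMPARE_OP bool(<=) → 379 vs -5 = False. Stack: [False]
POP_JUMP_IF_FALSE → pop False; jump. Stack: []
LOAD_FAST a → push 32. Stack: [32]
LOAD_CONST → push 7. Stack: [32, 7]
BINARY_OP + → 32 + 7 = 39. Stack: [39]
STORE_FAST u → u=39. Stack: []
LOAD_FAST b → push -5. Stack: [-5]
LOAD_CONST → push 11. Stack: [-5, 11]
BINARY_OP + → -5 + 11 = 6. Stack: [6]
LOAD_FAST a → push 32. Stack: [6, 32]
LOAD_CONST → push 8. Stack: [6, 32, 8]
BINARY_OP + → 32 + 8 = 40. Stack: [6, 40]
BINARY_OP ^ → 6 ^ 40 = 46. Stack: [46]
STORE_FAST n → n=46. Stack: []
LOAD_FAST_LOAD_FAST b,y → push -5,379. Stack: [-5, 379]
BINARY_OP ^ → -5 ^ 379 = -384. Stack: [-384]
LOAD_CONST → push 1. Stack: [-384, 1]
BINARY_OP >> → -384 >> 1 = -192. Stack: [-192]
STORE_FAST z → z=-192. Stack: []
LOAD_FAST z → push -192. Stack: [-192]
RETURN_VALUE → return -192.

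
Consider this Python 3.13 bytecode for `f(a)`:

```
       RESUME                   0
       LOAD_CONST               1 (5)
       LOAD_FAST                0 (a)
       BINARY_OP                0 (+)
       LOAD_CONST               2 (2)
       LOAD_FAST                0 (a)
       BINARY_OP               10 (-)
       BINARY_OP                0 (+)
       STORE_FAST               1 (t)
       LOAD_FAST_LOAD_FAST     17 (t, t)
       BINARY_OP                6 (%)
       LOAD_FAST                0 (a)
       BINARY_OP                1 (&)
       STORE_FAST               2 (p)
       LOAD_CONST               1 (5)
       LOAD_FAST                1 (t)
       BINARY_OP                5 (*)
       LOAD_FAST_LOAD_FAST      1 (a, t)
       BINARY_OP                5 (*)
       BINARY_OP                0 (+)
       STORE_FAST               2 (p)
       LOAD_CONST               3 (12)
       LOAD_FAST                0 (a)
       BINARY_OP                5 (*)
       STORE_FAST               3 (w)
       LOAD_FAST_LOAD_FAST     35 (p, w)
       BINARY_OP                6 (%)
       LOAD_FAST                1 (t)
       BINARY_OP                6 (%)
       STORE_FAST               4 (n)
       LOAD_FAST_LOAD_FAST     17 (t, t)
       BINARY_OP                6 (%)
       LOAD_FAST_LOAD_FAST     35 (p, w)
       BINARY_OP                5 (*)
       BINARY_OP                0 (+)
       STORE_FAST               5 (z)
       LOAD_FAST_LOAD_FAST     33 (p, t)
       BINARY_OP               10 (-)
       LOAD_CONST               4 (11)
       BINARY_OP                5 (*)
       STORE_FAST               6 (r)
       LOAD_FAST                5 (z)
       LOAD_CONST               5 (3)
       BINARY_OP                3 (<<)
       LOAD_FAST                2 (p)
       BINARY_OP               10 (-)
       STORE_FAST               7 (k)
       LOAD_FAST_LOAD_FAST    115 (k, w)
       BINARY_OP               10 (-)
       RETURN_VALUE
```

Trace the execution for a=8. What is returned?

LOAD_CONST → push 5. Stack: [5]
LOAD_FAST a → push 8. Stack: [5, 8]
BINARY_OP + → 5 + 8 = 13. Stack: [13]
LOAD_CONST → push 2. Stack: [13, 2]
LOAD_FAST a → push 8. Stack: [13, 2, 8]
BINARY_OP - → 2 - 8 = -6. Stack: [13, -6]
BINARY_OP + → 13 + -6 = 7. Stack: [7]
STORE_FAST t → t=7. Stack: []
LOAD_FAST_LOAD_FAST t,t → push 7,7. Stack: [7, 7]
BINARY_OP % → 7 % 7 = 0. Stack: [0]
LOAD_FAST a → push 8. Stack: [0, 8]
BINARY_OP & → 0 & 8 = 0. Stack: [0]
STORE_FAST p → p=0. Stack: []
LOAD_CONST → push 5. Stack: [5]
LOAD_FAST t → push 7. Stack: [5, 7]
BINARY_OP * → 5 * 7 = 35. Stack: [35]
LOAD_FAST_LOAD_FAST a,t → push 8,7. Stack: [35, 8, 7]
BINARY_OP * → 8 * 7 = 56. Stack: [35, 56]
BINARY_OP + → 35 + 56 = 91. Stack: [91]
STORE_FAST p → p=91. Stack: []
LOAD_CONST → push 12. Stack: [12]
LOAD_FAST a → push 8. Stack: [12, 8]
BINARY_OP * → 12 * 8 = 96. Stack: [96]
STORE_FAST w → w=96. Stack: []
LOAD_FAST_LOAD_FAST p,w → push 91,96. Stack: [91, 96]
BINARY_OP % → 91 % 96 = 91. Stack: [91]
LOAD_FAST t → push 7. Stack: [91, 7]
BINARY_OP % → 91 % 7 = 0. Stack: [0]
STORE_FAST n → n=0. Stack: []
LOAD_FAST_LOAD_FAST t,t → push 7,7. Stack: [7, 7]
BINARY_OP % → 7 % 7 = 0. Stack: [0]
LOAD_FAST_LOAD_FAST p,w → push 91,96. Stack: [0, 91, 96]
BINARY_OP * → 91 * 96 = 8736. Stack: [0, 8736]
BINARY_OP + → 0 + 8736 = 8736. Stack: [8736]
STORE_FAST z → z=8736. Stack: []
LOAD_FAST_LOAD_FAST p,t → push 91,7. Stack: [91, 7]
BINARY_OP - → 91 - 7 = 84. Stack: [84]
LOAD_CONST → push 11. Stack: [84, 11]
BINARY_OP * → 84 * 11 = 924. Stack: [924]
STORE_FAST r → r=924. Stack: []
LOAD_FAST z → push 8736. Stack: [8736]
LOAD_CONST → push 3. Stack: [8736, 3]
BINARY_OP << → 8736 << 3 = 69888. Stack: [69888]
LOAD_FAST p → push 91. Stack: [69888, 91]
BINARY_OP - → 69888 - 91 = 69797. Stack: [69797]
STORE_FAST k → k=69797. Stack: []
LOAD_FAST_LOAD_FAST k,w → push 69797,96. Stack: [69797, 96]
BINARY_OP - → 69797 - 96 = 69701. Stack: [69701]
RETURN_VALUE → return 69701.

69701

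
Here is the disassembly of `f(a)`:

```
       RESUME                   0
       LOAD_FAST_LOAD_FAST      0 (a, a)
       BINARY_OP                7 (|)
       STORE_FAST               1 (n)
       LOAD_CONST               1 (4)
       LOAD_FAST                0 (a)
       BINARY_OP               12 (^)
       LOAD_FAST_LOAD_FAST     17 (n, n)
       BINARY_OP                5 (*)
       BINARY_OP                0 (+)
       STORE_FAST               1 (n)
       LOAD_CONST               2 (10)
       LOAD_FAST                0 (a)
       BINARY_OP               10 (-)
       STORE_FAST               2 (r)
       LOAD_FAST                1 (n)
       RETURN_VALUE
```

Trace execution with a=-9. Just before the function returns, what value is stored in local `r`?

LOAD_FAST_LOAD_FAST a,a → push -9,-9. Stack: [-9, -9]
BINARY_OP | → -9 | -9 = -9. Stack: [-9]
STORE_FAST n → n=-9. Stack: []
LOAD_CONST → push 4. Stack: [4]
LOAD_FAST a → push -9. Stack: [4, -9]
BINARY_OP ^ → 4 ^ -9 = -13. Stack: [-13]
LOAD_FAST_LOAD_FAST n,n → push -9,-9. Stack: [-13, -9, -9]
BINARY_OP * → -9 * -9 = 81. Stack: [-13, 81]
BINARY_OP + → -13 + 81 = 68. Stack: [68]
STORE_FAST n → n=68. Stack: []
LOAD_CONST → push 10. Stack: [10]
LOAD_FAST a → push -9. Stack: [10, -9]
BINARY_OP - → 10 - -9 = 19. Stack: [19]
STORE_FAST r → r=19. Stack: []
LOAD_FAST n → push 68. Stack: [68]
RETURN_VALUE → return 68.

19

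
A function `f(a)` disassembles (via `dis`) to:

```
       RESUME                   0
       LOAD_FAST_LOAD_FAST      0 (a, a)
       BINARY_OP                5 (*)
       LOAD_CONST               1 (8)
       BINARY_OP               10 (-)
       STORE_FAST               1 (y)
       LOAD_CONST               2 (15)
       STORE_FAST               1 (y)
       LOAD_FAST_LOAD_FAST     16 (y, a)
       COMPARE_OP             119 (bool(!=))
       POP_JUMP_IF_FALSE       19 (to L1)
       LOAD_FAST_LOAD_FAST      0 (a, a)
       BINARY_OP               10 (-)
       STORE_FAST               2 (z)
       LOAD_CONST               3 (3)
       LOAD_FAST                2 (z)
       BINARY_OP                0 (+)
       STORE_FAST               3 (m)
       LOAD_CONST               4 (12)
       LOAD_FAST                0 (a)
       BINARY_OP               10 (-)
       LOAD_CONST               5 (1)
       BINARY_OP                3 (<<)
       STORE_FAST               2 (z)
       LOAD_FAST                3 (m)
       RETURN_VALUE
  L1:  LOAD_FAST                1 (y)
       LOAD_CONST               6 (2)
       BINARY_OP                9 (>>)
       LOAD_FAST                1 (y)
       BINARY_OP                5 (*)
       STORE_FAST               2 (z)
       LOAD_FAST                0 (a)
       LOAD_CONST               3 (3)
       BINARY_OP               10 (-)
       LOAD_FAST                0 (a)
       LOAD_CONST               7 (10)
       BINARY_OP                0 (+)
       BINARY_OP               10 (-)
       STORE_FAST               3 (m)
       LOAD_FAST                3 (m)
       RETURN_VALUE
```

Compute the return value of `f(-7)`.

LOAD_FAST_LOAD_FAST a,a → push -7,-7. Stack: [-7, -7]
BINARY_OP * → -7 * -7 = 49. Stack: [49]
LOAD_CONST → push 8. Stack: [49, 8]
BINARY_OP - → 49 - 8 = 41. Stack: [41]
STORE_FAST y → y=41. Stack: []
LOAD_CONST → push 15. Stack: [15]
STORE_FAST y → y=15. Stack: []
LOAD_FAST_LOAD_FAST y,a → push 15,-7. Stack: [15, -7]
COMPARE_OP bool(!=) → 15 vs -7 = True. Stack: [True]
POP_JUMP_IF_FALSE → pop True; no jump. Stack: []
LOAD_FAST_LOAD_FAST a,a → push -7,-7. Stack: [-7, -7]
BINARY_OP - → -7 - -7 = 0. Stack: [0]
STORE_FAST z → z=0. Stack: []
LOAD_CONST → push 3. Stack: [3]
LOAD_FAST z → push 0. Stack: [3, 0]
BINARY_OP + → 3 + 0 = 3. Stack: [3]
STORE_FAST m → m=3. Stack: []
LOAD_CONST → push 12. Stack: [12]
LOAD_FAST a → push -7. Stack: [12, -7]
BINARY_OP - → 12 - -7 = 19. Stack: [19]
LOAD_CONST → push 1. Stack: [19, 1]
BINARY_OP << → 19 << 1 = 38. Stack: [38]
STORE_FAST z → z=38. Stack: []
LOAD_FAST m → push 3. Stack: [3]
RETURN_VALUE → return 3.

3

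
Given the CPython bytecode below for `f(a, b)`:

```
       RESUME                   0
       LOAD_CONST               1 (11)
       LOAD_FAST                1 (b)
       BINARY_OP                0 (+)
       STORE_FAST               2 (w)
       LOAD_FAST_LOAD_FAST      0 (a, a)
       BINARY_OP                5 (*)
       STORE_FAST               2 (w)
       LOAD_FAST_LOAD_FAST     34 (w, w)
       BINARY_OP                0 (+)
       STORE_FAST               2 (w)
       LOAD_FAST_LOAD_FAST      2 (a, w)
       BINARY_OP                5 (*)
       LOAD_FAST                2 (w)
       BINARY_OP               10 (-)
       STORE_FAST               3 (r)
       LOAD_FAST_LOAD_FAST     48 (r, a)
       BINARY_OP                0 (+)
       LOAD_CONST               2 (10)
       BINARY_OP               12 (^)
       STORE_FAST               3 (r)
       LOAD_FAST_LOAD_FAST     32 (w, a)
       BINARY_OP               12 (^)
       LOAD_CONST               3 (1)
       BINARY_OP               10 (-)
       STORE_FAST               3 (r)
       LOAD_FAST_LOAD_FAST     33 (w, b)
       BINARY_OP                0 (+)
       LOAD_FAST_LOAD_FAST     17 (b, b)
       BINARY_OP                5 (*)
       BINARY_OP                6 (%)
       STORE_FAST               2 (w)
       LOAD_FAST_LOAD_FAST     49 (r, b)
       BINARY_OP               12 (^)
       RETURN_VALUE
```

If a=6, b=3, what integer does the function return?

LOAD_CONST → push 11. Stack: [11]
LOAD_FAST b → push 3. Stack: [11, 3]
BINARY_OP + → 11 + 3 = 14. Stack: [14]
STORE_FAST w → w=14. Stack: []
LOAD_FAST_LOAD_FAST a,a → push 6,6. Stack: [6, 6]
BINARY_OP * → 6 * 6 = 36. Stack: [36]
STORE_FAST w → w=36. Stack: []
LOAD_FAST_LOAD_FAST w,w → push 36,36. Stack: [36, 36]
BINARY_OP + → 36 + 36 = 72. Stack: [72]
STORE_FAST w → w=72. Stack: []
LOAD_FAST_LOAD_FAST a,w → push 6,72. Stack: [6, 72]
BINARY_OP * → 6 * 72 = 432. Stack: [432]
LOAD_FAST w → push 72. Stack: [432, 72]
BINARY_OP - → 432 - 72 = 360. Stack: [360]
STORE_FAST r → r=360. Stack: []
LOAD_FAST_LOAD_FAST r,a → push 360,6. Stack: [360, 6]
BINARY_OP + → 360 + 6 = 366. Stack: [366]
LOAD_CONST → push 10. Stack: [366, 10]
BINARY_OP ^ → 366 ^ 10 = 356. Stack: [356]
STORE_FAST r → r=356. Stack: []
LOAD_FAST_LOAD_FAST w,a → push 72,6. Stack: [72, 6]
BINARY_OP ^ → 72 ^ 6 = 78. Stack: [78]
LOAD_CONST → push 1. Stack: [78, 1]
BINARY_OP - → 78 - 1 = 77. Stack: [77]
STORE_FAST r → r=77. Stack: []
LOAD_FAST_LOAD_FAST w,b → push 72,3. Stack: [72, 3]
BINARY_OP + → 72 + 3 = 75. Stack: [75]
LOAD_FAST_LOAD_FAST b,b → push 3,3. Stack: [75, 3, 3]
BINARY_OP * → 3 * 3 = 9. Stack: [75, 9]
BINARY_OP % → 75 % 9 = 3. Stack: [3]
STORE_FAST w → w=3. Stack: []
LOAD_FAST_LOAD_FAST r,b → push 77,3. Stack: [77, 3]
BINARY_OP ^ → 77 ^ 3 = 78. Stack: [78]
RETURN_VALUE → return 78.

78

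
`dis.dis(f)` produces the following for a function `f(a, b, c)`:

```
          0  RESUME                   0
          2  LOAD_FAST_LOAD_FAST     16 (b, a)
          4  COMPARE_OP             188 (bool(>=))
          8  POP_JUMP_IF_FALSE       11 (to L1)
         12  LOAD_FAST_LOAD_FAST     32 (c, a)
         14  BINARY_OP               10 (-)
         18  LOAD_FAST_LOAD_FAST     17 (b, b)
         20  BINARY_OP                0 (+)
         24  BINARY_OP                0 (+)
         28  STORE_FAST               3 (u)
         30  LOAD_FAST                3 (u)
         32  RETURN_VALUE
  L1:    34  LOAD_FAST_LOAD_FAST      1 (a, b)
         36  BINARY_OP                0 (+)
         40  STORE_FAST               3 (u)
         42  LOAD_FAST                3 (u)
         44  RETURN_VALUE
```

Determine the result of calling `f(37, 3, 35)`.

LOAD_FAST_LOAD_FAST b,a → push 3,37. Stack: [3, 37]
COMPARE_OP bool(>=) → 3 vs 37 = False. Stack: [False]
POP_JUMP_IF_FALSE → pop False; jump. Stack: []
LOAD_FAST_LOAD_FAST a,b → push 37,3. Stack: [37, 3]
BINARY_OP + → 37 + 3 = 40. Stack: [40]
STORE_FAST u → u=40. Stack: []
LOAD_FAST u → push 40. Stack: [40]
RETURN_VALUE → return 40.

40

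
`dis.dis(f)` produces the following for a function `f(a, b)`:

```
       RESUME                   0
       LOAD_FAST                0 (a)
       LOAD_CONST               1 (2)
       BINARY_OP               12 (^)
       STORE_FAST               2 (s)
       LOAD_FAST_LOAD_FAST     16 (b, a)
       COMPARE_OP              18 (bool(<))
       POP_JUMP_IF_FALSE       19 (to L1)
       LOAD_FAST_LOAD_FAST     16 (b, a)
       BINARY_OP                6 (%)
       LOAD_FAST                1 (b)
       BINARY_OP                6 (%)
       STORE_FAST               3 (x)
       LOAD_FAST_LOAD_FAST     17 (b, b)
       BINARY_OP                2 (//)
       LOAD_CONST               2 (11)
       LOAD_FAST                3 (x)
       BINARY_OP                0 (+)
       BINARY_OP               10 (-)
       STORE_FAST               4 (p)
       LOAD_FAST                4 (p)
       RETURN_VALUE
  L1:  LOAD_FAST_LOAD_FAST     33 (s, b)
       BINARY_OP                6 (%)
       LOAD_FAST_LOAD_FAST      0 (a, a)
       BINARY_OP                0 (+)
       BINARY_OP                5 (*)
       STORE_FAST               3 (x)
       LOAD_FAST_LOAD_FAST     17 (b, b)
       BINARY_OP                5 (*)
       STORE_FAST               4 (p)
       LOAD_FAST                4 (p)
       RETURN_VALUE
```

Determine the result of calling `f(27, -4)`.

-9

LOAD_FAST a → push 27. Stack: [27]
LOAD_CONST → push 2. Stack: [27, 2]
BINARY_OP ^ → 27 ^ 2 = 25. Stack: [25]
STORE_FAST s → s=25. Stack: []
LOAD_FAST_LOAD_FAST b,a → push -4,27. Stack: [-4, 27]
COMPARE_OP bool(<) → -4 vs 27 = True. Stack: [True]
POP_JUMP_IF_FALSE → pop True; no jump. Stack: []
LOAD_FAST_LOAD_FAST b,a → push -4,27. Stack: [-4, 27]
BINARY_OP % → -4 % 27 = 23. Stack: [23]
LOAD_FAST b → push -4. Stack: [23, -4]
BINARY_OP % → 23 % -4 = -1. Stack: [-1]
STORE_FAST x → x=-1. Stack: []
LOAD_FAST_LOAD_FAST b,b → push -4,-4. Stack: [-4, -4]
BINARY_OP // → -4 // -4 = 1. Stack: [1]
LOAD_CONST → push 11. Stack: [1, 11]
LOAD_FAST x → push -1. Stack: [1, 11, -1]
BINARY_OP + → 11 + -1 = 10. Stack: [1, 10]
BINARY_OP - → 1 - 10 = -9. Stack: [-9]
STORE_FAST p → p=-9. Stack: []
LOAD_FAST p → push -9. Stack: [-9]
RETURN_VALUE → return -9.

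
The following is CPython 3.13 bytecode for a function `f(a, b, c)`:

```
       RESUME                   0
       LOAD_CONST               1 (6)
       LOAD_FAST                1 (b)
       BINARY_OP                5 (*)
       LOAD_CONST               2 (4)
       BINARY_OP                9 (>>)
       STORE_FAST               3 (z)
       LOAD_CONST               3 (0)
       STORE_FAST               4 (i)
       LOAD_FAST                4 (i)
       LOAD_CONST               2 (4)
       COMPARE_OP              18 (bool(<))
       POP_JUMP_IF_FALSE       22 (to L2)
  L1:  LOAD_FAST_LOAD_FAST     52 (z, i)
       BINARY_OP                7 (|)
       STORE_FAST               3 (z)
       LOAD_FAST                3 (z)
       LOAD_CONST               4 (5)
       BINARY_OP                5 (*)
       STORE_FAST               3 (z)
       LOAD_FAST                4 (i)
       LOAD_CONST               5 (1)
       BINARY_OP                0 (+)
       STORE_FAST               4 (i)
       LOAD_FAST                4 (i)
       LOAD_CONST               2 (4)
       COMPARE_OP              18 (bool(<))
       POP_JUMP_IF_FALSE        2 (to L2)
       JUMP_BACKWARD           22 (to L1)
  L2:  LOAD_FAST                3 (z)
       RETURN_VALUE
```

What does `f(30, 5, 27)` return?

LOAD_CONST → push 6
LOAD_FAST b → push 5
BINARY_OP * → 6 * 5 = 30
LOAD_CONST → push 4
BINARY_OP >> → 30 >> 4 = 1
STORE_FAST z → z=1
LOAD_CONST → push 0
STORE_FAST i → i=0
LOAD_FAST i → push 0
LOAD_CONST → push 4
COMPARE_OP bool(<) → 0 vs 4 = True
POP_JUMP_IF_FALSE → pop True; no jump
LOAD_FAST_LOAD_FAST z,i → push 1,0
BINARY_OP | → 1 | 0 = 1
STORE_FAST z → z=1
LOAD_FAST z → push 1
LOAD_CONST → push 5
BINARY_OP * → 1 * 5 = 5
STORE_FAST z → z=5
LOAD_FAST i → push 0
LOAD_CONST → push 1
BINARY_OP + → 0 + 1 = 1
STORE_FAST i → i=1
LOAD_FAST i → push 1
LOAD_CONST → push 4
COMPARE_OP bool(<) → 1 vs 4 = True
POP_JUMP_IF_FALSE → pop True; no jump
LOAD_FAST_LOAD_FAST z,i → push 5,1
BINARY_OP | → 5 | 1 = 5
STORE_FAST z → z=5
LOAD_FAST z → push 5
LOAD_CONST → push 5
BINARY_OP * → 5 * 5 = 25
STORE_FAST z → z=25
LOAD_FAST i → push 1
LOAD_CONST → push 1
BINARY_OP + → 1 + 1 = 2
STORE_FAST i → i=2
LOAD_FAST i → push 2
LOAD_CONST → push 4
COMPARE_OP bool(<) → 2 vs 4 = True
POP_JUMP_IF_FALSE → pop True; no jump
LOAD_FAST_LOAD_FAST z,i → push 25,2
BINARY_OP | → 25 | 2 = 27
STORE_FAST z → z=27
LOAD_FAST z → push 27
LOAD_CONST → push 5
BINARY_OP * → 27 * 5 = 135
STORE_FAST z → z=135
LOAD_FAST i → push 2
LOAD_CONST → push 1
BINARY_OP + → 2 + 1 = 3
STORE_FAST i → i=3
LOAD_FAST i → push 3
LOAD_CONST → push 4
COMPARE_OP bool(<) → 3 vs 4 = True
POP_JUMP_IF_FALSE → pop True; no jump
LOAD_FAST_LOAD_FAST z,i → push 135,3
BINARY_OP | → 135 | 3 = 135
STORE_FAST z → z=135
LOAD_FAST z → push 135
LOAD_CONST → push 5
BINARY_OP * → 135 * 5 = 675
STORE_FAST z → z=675
LOAD_FAST i → push 3
LOAD_CONST → push 1
BINARY_OP + → 3 + 1 = 4
STORE_FAST i → i=4
LOAD_FAST i → push 4
LOAD_CONST → push 4
COMPARE_OP bool(<) → 4 vs 4 = False
POP_JUMP_IF_FALSE → pop False; jump
LOAD_FAST z → push 675
RETURN_VALUE → return 675.

675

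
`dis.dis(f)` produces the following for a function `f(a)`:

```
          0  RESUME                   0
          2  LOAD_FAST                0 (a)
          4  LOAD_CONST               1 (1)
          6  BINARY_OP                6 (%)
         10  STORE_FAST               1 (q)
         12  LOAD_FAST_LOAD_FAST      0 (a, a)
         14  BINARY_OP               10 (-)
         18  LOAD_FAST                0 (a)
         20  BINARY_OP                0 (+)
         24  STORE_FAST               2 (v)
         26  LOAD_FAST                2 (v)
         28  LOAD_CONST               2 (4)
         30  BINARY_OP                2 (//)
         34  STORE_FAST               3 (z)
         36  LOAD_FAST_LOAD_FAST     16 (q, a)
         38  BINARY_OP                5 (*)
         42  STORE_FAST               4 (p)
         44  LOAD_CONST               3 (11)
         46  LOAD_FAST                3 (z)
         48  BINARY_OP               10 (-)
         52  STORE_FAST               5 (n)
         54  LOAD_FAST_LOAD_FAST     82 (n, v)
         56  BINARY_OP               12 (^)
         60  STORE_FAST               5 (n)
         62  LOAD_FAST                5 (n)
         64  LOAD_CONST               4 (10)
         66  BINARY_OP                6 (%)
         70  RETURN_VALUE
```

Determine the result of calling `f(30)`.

LOAD_FAST a → push 30. Stack: [30]
LOAD_CONST → push 1. Stack: [30, 1]
BINARY_OP % → 30 % 1 = 0. Stack: [0]
STORE_FAST q → q=0. Stack: []
LOAD_FAST_LOAD_FAST a,a → push 30,30. Stack: [30, 30]
BINARY_OP - → 30 - 30 = 0. Stack: [0]
LOAD_FAST a → push 30. Stack: [0, 30]
BINARY_OP + → 0 + 30 = 30. Stack: [30]
STORE_FAST v → v=30. Stack: []
LOAD_FAST v → push 30. Stack: [30]
LOAD_CONST → push 4. Stack: [30, 4]
BINARY_OP // → 30 // 4 = 7. Stack: [7]
STORE_FAST z → z=7. Stack: []
LOAD_FAST_LOAD_FAST q,a → push 0,30. Stack: [0, 30]
BINARY_OP * → 0 * 30 = 0. Stack: [0]
STORE_FAST p → p=0. Stack: []
LOAD_CONST → push 11. Stack: [11]
LOAD_FAST z → push 7. Stack: [11, 7]
BINARY_OP - → 11 - 7 = 4. Stack: [4]
STORE_FAST n → n=4. Stack: []
LOAD_FAST_LOAD_FAST n,v → push 4,30. Stack: [4, 30]
BINARY_OP ^ → 4 ^ 30 = 26. Stack: [26]
STORE_FAST n → n=26. Stack: []
LOAD_FAST n → push 26. Stack: [26]
LOAD_CONST → push 10. Stack: [26, 10]
BINARY_OP % → 26 % 10 = 6. Stack: [6]
RETURN_VALUE → return 6.

6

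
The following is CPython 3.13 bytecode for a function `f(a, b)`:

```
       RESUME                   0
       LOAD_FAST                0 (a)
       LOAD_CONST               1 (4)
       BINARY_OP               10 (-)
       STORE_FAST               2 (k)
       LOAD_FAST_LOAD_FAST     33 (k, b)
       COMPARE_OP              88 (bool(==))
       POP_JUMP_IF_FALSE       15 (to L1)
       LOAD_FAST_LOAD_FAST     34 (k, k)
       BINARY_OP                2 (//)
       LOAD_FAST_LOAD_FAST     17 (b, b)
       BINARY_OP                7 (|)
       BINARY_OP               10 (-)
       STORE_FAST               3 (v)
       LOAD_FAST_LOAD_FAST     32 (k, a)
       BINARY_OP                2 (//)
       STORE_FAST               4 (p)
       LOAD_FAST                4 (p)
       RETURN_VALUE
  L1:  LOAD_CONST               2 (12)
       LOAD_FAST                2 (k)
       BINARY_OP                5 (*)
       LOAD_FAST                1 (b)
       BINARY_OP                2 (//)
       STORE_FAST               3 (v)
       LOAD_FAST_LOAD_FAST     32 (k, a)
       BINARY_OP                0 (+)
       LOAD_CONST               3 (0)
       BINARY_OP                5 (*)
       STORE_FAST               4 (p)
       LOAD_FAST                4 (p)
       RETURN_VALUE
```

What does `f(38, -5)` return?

0

LOAD_FAST a → push 38. Stack: [38]
LOAD_CONST → push 4. Stack: [38, 4]
BINARY_OP - → 38 - 4 = 34. Stack: [34]
STORE_FAST k → k=34. Stack: []
LOAD_FAST_LOAD_FAST k,b → push 34,-5. Stack: [34, -5]
COMPARE_OP bool(==) → 34 vs -5 = False. Stack: [False]
POP_JUMP_IF_FALSE → pop False; jump. Stack: []
LOAD_CONST → push 12. Stack: [12]
LOAD_FAST k → push 34. Stack: [12, 34]
BINARY_OP * → 12 * 34 = 408. Stack: [408]
LOAD_FAST b → push -5. Stack: [408, -5]
BINARY_OP // → 408 // -5 = -82. Stack: [-82]
STORE_FAST v → v=-82. Stack: []
LOAD_FAST_LOAD_FAST k,a → push 34,38. Stack: [34, 38]
BINARY_OP + → 34 + 38 = 72. Stack: [72]
LOAD_CONST → push 0. Stack: [72, 0]
BINARY_OP * → 72 * 0 = 0. Stack: [0]
STORE_FAST p → p=0. Stack: []
LOAD_FAST p → push 0. Stack: [0]
RETURN_VALUE → return 0.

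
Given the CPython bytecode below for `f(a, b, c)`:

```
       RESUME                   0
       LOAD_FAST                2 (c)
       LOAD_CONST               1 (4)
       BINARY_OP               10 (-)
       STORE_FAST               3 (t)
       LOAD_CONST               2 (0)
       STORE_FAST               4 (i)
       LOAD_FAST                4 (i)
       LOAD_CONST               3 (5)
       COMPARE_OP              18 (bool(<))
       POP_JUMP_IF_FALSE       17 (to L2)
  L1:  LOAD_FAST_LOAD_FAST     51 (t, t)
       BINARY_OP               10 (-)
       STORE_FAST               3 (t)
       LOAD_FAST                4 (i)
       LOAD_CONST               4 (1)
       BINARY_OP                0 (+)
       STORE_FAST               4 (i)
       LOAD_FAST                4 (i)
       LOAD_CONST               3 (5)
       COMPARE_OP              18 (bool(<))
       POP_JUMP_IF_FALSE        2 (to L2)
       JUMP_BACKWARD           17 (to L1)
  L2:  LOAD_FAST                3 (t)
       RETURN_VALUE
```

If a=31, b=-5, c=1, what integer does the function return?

0

LOAD_FAST c → push 1
LOAD_CONST → push 4
BINARY_OP - → 1 - 4 = -3
STORE_FAST t → t=-3
LOAD_CONST → push 0
STORE_FAST i → i=0
LOAD_FAST i → push 0
LOAD_CONST → push 5
COMPARE_OP bool(<) → 0 vs 5 = True
POP_JUMP_IF_FALSE → pop True; no jump
LOAD_FAST_LOAD_FAST t,t → push -3,-3
BINARY_OP - → -3 - -3 = 0
STORE_FAST t → t=0
LOAD_FAST i → push 0
LOAD_CONST → push 1
BINARY_OP + → 0 + 1 = 1
STORE_FAST i → i=1
LOAD_FAST i → push 1
LOAD_CONST → push 5
COMPARE_OP bool(<) → 1 vs 5 = True
POP_JUMP_IF_FALSE → pop True; no jump
LOAD_FAST_LOAD_FAST t,t → push 0,0
BINARY_OP - → 0 - 0 = 0
STORE_FAST t → t=0
LOAD_FAST i → push 1
LOAD_CONST → push 1
BINARY_OP + → 1 + 1 = 2
STORE_FAST i → i=2
LOAD_FAST i → push 2
LOAD_CONST → push 5
COMPARE_OP bool(<) → 2 vs 5 = True
POP_JUMP_IF_FALSE → pop True; no jump
LOAD_FAST_LOAD_FAST t,t → push 0,0
BINARY_OP - → 0 - 0 = 0
STORE_FAST t → t=0
LOAD_FAST i → push 2
LOAD_CONST → push 1
BINARY_OP + → 2 + 1 = 3
STORE_FAST i → i=3
LOAD_FAST i → push 3
LOAD_CONST → push 5
COMPARE_OP bool(<) → 3 vs 5 = True
POP_JUMP_IF_FALSE → pop True; no jump
LOAD_FAST_LOAD_FAST t,t → push 0,0
BINARY_OP - → 0 - 0 = 0
STORE_FAST t → t=0
LOAD_FAST i → push 3
LOAD_CONST → push 1
BINARY_OP + → 3 + 1 = 4
STORE_FAST i → i=4
LOAD_FAST i → push 4
LOAD_CONST → push 5
COMPARE_OP bool(<) → 4 vs 5 = True
POP_JUMP_IF_FALSE → pop True; no jump
LOAD_FAST_LOAD_FAST t,t → push 0,0
BINARY_OP - → 0 - 0 = 0
STORE_FAST t → t=0
LOAD_FAST i → push 4
LOAD_CONST → push 1
BINARY_OP + → 4 + 1 = 5
STORE_FAST i → i=5
LOAD_FAST i → push 5
LOAD_CONST → push 5
COMPARE_OP bool(<) → 5 vs 5 = False
POP_JUMP_IF_FALSE → pop False; jump
LOAD_FAST t → push 0
RETURN_VALUE → return 0.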